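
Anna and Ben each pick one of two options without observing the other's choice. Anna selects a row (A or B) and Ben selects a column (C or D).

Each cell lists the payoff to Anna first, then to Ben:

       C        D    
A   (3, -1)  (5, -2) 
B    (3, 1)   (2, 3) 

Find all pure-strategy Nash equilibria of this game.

(A, C)

(A, C): Anna gets 3 ≥ 3 from B, and Ben gets -1 ≥ -2 from D — Nash equilibrium.
(A, D): Ben prefers C (-1 > -2) — not an equilibrium.
(B, C): Ben prefers D (3 > 1) — not an equilibrium.
(B, D): Anna prefers A (5 > 2) — not an equilibrium.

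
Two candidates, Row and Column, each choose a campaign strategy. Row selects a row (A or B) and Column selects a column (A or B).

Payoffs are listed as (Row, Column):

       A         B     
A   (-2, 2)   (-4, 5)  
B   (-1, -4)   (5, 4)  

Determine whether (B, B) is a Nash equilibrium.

Yes

At (B, B), Row earns 5; switching to A would give -4, so Row has no profitable deviation.
Column earns 4; switching to A would give -4, so Column has no profitable deviation.
Neither player can gain by a unilateral deviation, so this profile is a Nash equilibrium.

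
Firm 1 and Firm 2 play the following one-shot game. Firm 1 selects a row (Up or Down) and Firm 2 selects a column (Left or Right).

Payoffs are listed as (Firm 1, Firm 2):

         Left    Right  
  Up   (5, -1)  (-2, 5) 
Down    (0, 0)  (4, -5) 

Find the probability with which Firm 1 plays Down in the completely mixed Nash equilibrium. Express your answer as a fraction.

Let x be the probability that Firm 1 plays Up. In a completely mixed equilibrium, Firm 2 must be indifferent between Left and Right.
Firm 2's expected payoff from Left is −x; from Right it is 5x − 5(1−x).
Setting these equal: −x = 10x − 5, so x = 5/11.
Therefore Firm 1 plays Down with probability 1 − 5/11 = 6/11.

6/11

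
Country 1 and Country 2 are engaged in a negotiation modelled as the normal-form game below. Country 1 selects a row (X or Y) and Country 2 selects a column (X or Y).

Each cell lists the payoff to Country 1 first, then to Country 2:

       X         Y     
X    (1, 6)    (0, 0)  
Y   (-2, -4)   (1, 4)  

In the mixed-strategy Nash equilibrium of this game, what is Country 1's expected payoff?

First find y, the probability Country 2 plays X, from Country 1's indifference between X and Y: y = −2y + (1−y), giving y = 1/4.
Since Country 1 is indifferent in equilibrium, Country 1's expected payoff equals the payoff from either row against (1/4, 3/4). Using X: (1/4) = 1/4.

1/4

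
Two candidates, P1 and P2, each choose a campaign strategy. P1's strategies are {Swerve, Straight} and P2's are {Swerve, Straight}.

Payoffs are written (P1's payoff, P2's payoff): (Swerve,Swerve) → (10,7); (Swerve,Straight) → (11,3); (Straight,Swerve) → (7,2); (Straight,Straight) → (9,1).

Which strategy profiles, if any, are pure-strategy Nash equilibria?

(Swerve, Swerve)

(Swerve, Swerve): P1 gets 10 ≥ 7 from Straight, and P2 gets 7 ≥ 3 from Straight — Nash equilibrium.
(Swerve, Straight): P2 prefers Swerve (7 > 3) — not an equilibrium.
(Straight, Swerve): P1 prefers Swerve (10 > 7) — not an equilibrium.
(Straight, Straight): P1 prefers Swerve (11 > 9); P2 prefers Swerve (2 > 1) — not an equilibrium.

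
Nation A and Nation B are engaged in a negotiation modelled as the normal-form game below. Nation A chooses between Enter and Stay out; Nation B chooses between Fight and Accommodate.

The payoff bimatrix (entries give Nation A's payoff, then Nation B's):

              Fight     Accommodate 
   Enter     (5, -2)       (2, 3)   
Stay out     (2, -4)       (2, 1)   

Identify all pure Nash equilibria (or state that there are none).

(Enter, Accommodate) and (Stay out, Accommodate)

(Enter, Fight): Nation B prefers Accommodate (3 > -2) — not an equilibrium.
(Enter, Accommodate): Nation A gets 2 ≥ 2 from Stay out, and Nation B gets 3 ≥ -2 from Fight — Nash equilibrium.
(Stay out, Fight): Nation A prefers Enter (5 > 2); Nation B prefers Accommodate (1 > -4) — not an equilibrium.
(Stay out, Accommodate): Nation A gets 2 ≥ 2 from Enter, and Nation B gets 1 ≥ -4 from Fight — Nash equilibrium.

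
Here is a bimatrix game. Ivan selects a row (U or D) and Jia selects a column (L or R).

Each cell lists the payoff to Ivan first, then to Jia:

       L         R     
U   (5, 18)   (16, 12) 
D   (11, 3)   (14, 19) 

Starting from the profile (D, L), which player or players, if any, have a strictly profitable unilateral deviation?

Jia

Ivan at (D, L) earns 11; deviating to U yields 5 — not better.
Jia earns 3; deviating to R yields 19 — a strict improvement.
Only Jia has a strictly profitable deviation.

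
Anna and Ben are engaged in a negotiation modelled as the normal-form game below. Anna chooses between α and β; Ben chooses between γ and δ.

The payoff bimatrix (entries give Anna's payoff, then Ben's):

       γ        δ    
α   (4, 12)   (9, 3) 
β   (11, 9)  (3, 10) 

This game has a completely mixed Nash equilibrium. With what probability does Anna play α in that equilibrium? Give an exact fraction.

1/10

Let p be the probability that Anna plays α. In a completely mixed equilibrium, Ben must be indifferent between γ and δ.
Ben's expected payoff from γ is 12p + 9(1−p); from δ it is 3p + 10(1−p).
Setting these equal: 3p + 9 = −7p + 10, so p = 1/10.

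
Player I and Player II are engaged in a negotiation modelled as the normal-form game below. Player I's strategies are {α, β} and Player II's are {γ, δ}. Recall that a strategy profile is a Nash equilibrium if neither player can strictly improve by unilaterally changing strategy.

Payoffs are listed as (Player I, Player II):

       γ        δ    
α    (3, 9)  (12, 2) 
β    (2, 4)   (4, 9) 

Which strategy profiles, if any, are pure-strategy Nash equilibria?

(α, γ): Player I gets 3 ≥ 2 from β, and Player II gets 9 ≥ 2 from δ — Nash equilibrium.
(α, δ): Player II prefers γ (9 > 2) — not an equilibrium.
(β, γ): Player I prefers α (3 > 2); Player II prefers δ (9 > 4) — not an equilibrium.
(β, δ): Player I prefers α (12 > 4) — not an equilibrium.

(α, γ)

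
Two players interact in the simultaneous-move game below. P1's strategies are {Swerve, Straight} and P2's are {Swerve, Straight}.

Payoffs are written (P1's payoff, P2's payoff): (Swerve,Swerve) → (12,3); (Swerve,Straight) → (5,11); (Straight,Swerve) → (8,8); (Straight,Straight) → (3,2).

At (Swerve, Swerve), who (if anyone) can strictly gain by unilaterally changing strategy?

P1 at (Swerve, Swerve) earns 12; deviating to Straight yields 8 — not better.
P2 earns 3; deviating to Straight yields 11 — a strict improvement.
Only P2 has a strictly profitable deviation.

P2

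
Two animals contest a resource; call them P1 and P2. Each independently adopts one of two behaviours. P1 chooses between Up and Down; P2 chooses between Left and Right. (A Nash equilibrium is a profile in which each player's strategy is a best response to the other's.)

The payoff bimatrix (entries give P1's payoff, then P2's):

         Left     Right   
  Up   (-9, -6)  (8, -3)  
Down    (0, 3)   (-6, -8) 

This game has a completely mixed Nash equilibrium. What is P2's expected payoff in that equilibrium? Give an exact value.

-57/14

First find x, the probability P1 plays Up, from P2's indifference between Left and Right: −6x + 3(1−x) = −3x − 8(1−x), giving x = 11/14.
Since P2 is indifferent in equilibrium, P2's expected payoff equals the payoff from either column against (11/14, 3/14). Using Left: −6(11/14) + 3(3/14) = -57/14.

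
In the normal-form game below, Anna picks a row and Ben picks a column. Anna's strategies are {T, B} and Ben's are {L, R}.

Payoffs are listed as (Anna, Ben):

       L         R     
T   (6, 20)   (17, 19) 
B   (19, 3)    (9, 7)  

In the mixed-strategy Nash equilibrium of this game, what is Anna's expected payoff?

269/21

First find q, the probability Ben plays L, from Anna's indifference between T and B: 6q + 17(1−q) = 19q + 9(1−q), giving q = 8/21.
Since Anna is indifferent in equilibrium, Anna's expected payoff equals the payoff from either row against (8/21, 13/21). Using T: 6(8/21) + 17(13/21) = 269/21.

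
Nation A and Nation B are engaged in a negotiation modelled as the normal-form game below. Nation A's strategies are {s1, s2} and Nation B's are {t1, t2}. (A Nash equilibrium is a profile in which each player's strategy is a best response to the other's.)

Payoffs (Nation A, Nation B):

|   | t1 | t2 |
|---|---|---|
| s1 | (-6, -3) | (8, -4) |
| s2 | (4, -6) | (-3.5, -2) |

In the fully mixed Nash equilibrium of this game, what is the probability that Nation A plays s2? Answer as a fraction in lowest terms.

1/5

Let p be the probability that Nation A plays s1. In a completely mixed equilibrium, Nation B must be indifferent between t1 and t2.
Nation B's expected payoff from t1 is −3p − 6(1−p); from t2 it is −4p − 2(1−p).
Setting these equal: 3p − 6 = −2p − 2, so p = 4/5.
Therefore Nation A plays s2 with probability 1 − 4/5 = 1/5.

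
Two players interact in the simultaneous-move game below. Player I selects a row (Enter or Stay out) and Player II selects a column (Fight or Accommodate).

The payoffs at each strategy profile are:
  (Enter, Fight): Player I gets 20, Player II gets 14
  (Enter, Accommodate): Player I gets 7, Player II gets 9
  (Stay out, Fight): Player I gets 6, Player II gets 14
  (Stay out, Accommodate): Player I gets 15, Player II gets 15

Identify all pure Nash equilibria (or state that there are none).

(Enter, Fight): Player I gets 20 ≥ 6 from Stay out, and Player II gets 14 ≥ 9 from Accommodate — Nash equilibrium.
(Enter, Accommodate): Player I prefers Stay out (15 > 7); Player II prefers Fight (14 > 9) — not an equilibrium.
(Stay out, Fight): Player I prefers Enter (20 > 6); Player II prefers Accommodate (15 > 14) — not an equilibrium.
(Stay out, Accommodate): Player I gets 15 ≥ 7 from Enter, and Player II gets 15 ≥ 14 from Fight — Nash equilibrium.

(Enter, Fight) and (Stay out, Accommodate)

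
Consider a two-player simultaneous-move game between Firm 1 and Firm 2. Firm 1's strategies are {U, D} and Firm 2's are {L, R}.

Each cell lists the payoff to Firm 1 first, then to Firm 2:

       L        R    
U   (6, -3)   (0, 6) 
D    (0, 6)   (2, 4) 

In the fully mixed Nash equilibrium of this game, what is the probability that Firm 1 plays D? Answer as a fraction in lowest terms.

Let x be the probability that Firm 1 plays U. In a completely mixed equilibrium, Firm 2 must be indifferent between L and R.
Firm 2's expected payoff from L is −3x + 6(1−x); from R it is 6x + 4(1−x).
Setting these equal: −9x + 6 = 2x + 4, so x = 2/11.
Therefore Firm 1 plays D with probability 1 − 2/11 = 9/11.

9/11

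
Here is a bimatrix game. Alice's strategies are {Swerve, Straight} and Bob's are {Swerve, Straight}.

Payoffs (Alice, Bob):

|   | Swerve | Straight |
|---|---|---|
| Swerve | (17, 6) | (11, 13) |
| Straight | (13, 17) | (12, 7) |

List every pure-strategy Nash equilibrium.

none

(Swerve, Swerve): Bob prefers Straight (13 > 6) — not an equilibrium.
(Swerve, Straight): Alice prefers Straight (12 > 11) — not an equilibrium.
(Straight, Swerve): Alice prefers Swerve (17 > 13) — not an equilibrium.
(Straight, Straight): Bob prefers Swerve (17 > 7) — not an equilibrium.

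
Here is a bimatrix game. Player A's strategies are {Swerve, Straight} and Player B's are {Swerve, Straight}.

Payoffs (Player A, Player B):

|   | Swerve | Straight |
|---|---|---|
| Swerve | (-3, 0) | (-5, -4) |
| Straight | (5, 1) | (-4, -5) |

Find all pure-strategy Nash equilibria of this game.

(Straight, Swerve)

(Swerve, Swerve): Player A prefers Straight (5 > -3) — not an equilibrium.
(Swerve, Straight): Player A prefers Straight (-4 > -5); Player B prefers Swerve (0 > -4) — not an equilibrium.
(Straight, Swerve): Player A gets 5 ≥ -3 from Swerve, and Player B gets 1 ≥ -5 from Straight — Nash equilibrium.
(Straight, Straight): Player B prefers Swerve (1 > -5) — not an equilibrium.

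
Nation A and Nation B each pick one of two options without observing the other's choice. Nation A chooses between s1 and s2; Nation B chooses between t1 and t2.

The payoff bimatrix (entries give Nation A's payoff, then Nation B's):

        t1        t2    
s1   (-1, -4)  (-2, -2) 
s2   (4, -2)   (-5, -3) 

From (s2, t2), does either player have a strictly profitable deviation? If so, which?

Both

Nation A at (s2, t2) earns -5; deviating to s1 yields -2 — a strict improvement.
Nation B earns -3; deviating to t1 yields -2 — a strict improvement.
Both Nation A and Nation B have strictly profitable deviations.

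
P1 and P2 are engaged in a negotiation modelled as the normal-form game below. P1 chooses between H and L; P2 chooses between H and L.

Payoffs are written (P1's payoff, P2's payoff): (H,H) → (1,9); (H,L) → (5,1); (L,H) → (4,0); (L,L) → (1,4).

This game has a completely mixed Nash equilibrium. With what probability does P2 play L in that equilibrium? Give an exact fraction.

3/7

Let c be the probability that P2 plays H. In a completely mixed equilibrium, P1 must be indifferent between H and L.
P1's expected payoff from H is c + 5(1−c); from L it is 4c + (1−c).
Setting these equal: −4c + 5 = 3c + 1, so c = 4/7.
Therefore P2 plays L with probability 1 − 4/7 = 3/7.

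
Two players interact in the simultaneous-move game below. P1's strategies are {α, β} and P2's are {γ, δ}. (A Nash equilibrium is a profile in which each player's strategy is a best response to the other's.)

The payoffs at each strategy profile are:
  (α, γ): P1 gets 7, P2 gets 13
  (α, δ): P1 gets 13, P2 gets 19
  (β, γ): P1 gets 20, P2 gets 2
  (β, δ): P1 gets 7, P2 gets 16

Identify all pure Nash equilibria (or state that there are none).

(α, γ): P1 prefers β (20 > 7); P2 prefers δ (19 > 13) — not an equilibrium.
(α, δ): P1 gets 13 ≥ 7 from β, and P2 gets 19 ≥ 13 from γ — Nash equilibrium.
(β, γ): P2 prefers δ (16 > 2) — not an equilibrium.
(β, δ): P1 prefers α (13 > 7) — not an equilibrium.

(α, δ)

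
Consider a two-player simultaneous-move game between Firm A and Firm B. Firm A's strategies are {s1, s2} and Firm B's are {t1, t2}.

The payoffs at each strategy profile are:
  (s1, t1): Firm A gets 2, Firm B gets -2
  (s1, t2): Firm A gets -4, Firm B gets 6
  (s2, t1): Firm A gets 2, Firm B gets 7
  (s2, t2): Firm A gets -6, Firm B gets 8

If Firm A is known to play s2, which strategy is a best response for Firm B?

t2

Against s2, Firm B earns 7 from t1 and 8 from t2.
So t2 is the best response.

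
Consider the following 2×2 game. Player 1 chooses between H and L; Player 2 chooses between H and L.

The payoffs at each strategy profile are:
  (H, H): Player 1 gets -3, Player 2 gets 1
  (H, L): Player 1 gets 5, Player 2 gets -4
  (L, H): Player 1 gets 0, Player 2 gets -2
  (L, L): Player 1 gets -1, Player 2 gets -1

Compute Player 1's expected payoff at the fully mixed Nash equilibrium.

First find y, the probability Player 2 plays H, from Player 1's indifference between H and L: −3y + 5(1−y) = −(1−y), giving y = 2/3.
Since Player 1 is indifferent in equilibrium, Player 1's expected payoff equals the payoff from either row against (2/3, 1/3). Using H: −3(2/3) + 5(1/3) = -1/3.

-1/3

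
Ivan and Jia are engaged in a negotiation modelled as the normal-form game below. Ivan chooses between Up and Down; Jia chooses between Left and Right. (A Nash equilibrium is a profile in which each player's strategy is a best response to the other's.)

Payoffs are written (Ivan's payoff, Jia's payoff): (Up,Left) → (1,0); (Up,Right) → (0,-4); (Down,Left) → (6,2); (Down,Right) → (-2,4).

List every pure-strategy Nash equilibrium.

(Up, Left): Ivan prefers Down (6 > 1) — not an equilibrium.
(Up, Right): Jia prefers Left (0 > -4) — not an equilibrium.
(Down, Left): Jia prefers Right (4 > 2) — not an equilibrium.
(Down, Right): Ivan prefers Up (0 > -2) — not an equilibrium.

none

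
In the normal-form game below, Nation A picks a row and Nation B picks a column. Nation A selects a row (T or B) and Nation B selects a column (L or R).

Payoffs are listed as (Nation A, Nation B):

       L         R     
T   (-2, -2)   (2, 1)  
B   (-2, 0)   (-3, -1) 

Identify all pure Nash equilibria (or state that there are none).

(T, R) and (B, L)

(T, L): Nation B prefers R (1 > -2) — not an equilibrium.
(T, R): Nation A gets 2 ≥ -3 from B, and Nation B gets 1 ≥ -2 from L — Nash equilibrium.
(B, L): Nation A gets -2 ≥ -2 from T, and Nation B gets 0 ≥ -1 from R — Nash equilibrium.
(B, R): Nation A prefers T (2 > -3); Nation B prefers L (0 > -1) — not an equilibrium.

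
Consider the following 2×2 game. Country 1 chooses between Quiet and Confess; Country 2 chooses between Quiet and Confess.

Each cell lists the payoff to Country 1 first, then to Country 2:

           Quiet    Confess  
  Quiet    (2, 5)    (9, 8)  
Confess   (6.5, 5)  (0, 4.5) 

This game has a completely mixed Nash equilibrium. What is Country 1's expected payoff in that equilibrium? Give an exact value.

First find y, the probability Country 2 plays Quiet, from Country 1's indifference between Quiet and Confess: 2y + 9(1−y) = 6.5y, giving y = 2/3.
Since Country 1 is indifferent in equilibrium, Country 1's expected payoff equals the payoff from either row against (2/3, 1/3). Using Quiet: 2(2/3) + 9(1/3) = 13/3.

13/3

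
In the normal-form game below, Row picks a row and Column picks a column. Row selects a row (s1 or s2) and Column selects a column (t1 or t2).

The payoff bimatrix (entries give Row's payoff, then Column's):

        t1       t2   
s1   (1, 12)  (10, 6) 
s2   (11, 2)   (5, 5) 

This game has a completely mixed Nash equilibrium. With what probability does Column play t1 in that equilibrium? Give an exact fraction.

Let c be the probability that Column plays t1. In a completely mixed equilibrium, Row must be indifferent between s1 and s2.
Row's expected payoff from s1 is c + 10(1−c); from s2 it is 11c + 5(1−c).
Setting these equal: −9c + 10 = 6c + 5, so c = 1/3.

1/3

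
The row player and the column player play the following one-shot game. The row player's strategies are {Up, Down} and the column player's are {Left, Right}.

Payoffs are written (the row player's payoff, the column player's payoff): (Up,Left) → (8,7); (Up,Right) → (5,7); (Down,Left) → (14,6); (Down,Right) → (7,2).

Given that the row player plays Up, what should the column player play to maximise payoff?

Against Up, the column player earns 7 from Left and 7 from Right.
So either strategy is a best response.

either — both Left and Right are best responses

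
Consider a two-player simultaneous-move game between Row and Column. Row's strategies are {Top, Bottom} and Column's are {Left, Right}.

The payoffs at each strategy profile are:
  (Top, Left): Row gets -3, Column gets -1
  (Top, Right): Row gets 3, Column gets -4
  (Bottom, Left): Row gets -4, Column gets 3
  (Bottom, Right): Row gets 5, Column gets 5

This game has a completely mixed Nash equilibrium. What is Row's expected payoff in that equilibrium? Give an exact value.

-1

First find y, the probability Column plays Left, from Row's indifference between Top and Bottom: −3y + 3(1−y) = −4y + 5(1−y), giving y = 2/3.
Since Row is indifferent in equilibrium, Row's expected payoff equals the payoff from either row against (2/3, 1/3). Using Top: −3(2/3) + 3(1/3) = -1.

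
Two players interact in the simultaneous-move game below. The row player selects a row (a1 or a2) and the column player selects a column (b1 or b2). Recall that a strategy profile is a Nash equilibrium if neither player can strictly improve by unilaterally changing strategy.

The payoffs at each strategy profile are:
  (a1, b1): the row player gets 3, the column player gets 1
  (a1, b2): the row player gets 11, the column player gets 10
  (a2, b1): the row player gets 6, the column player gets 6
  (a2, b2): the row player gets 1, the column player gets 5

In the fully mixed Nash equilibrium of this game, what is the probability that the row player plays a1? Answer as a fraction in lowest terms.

1/10

Let p be the probability that the row player plays a1. In a completely mixed equilibrium, the column player must be indifferent between b1 and b2.
The column player's expected payoff from b1 is p + 6(1−p); from b2 it is 10p + 5(1−p).
Setting these equal: −5p + 6 = 5p + 5, so p = 1/10.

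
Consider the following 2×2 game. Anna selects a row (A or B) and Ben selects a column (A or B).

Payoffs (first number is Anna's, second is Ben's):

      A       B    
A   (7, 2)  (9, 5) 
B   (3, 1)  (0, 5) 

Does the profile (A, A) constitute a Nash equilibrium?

No

At (A, A), Anna earns 7; switching to B would give 3, so Anna has no profitable deviation.
Ben earns 2; switching to B would give 5, so Ben would deviate.
Since at least one player can profitably deviate, this is not a Nash equilibrium.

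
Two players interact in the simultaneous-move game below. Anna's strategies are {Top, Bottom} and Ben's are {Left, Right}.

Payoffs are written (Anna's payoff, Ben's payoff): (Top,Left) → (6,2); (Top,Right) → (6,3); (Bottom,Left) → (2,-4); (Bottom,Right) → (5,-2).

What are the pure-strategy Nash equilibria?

(Top, Right)

(Top, Left): Ben prefers Right (3 > 2) — not an equilibrium.
(Top, Right): Anna gets 6 ≥ 5 from Bottom, and Ben gets 3 ≥ 2 from Left — Nash equilibrium.
(Bottom, Left): Anna prefers Top (6 > 2); Ben prefers Right (-2 > -4) — not an equilibrium.
(Bottom, Right): Anna prefers Top (6 > 5) — not an equilibrium.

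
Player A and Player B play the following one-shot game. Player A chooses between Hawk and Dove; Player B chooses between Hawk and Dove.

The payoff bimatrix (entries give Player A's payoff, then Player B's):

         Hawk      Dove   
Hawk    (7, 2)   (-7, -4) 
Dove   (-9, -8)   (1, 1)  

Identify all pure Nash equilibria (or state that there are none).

(Hawk, Hawk): Player A gets 7 ≥ -9 from Dove, and Player B gets 2 ≥ -4 from Dove — Nash equilibrium.
(Hawk, Dove): Player A prefers Dove (1 > -7); Player B prefers Hawk (2 > -4) — not an equilibrium.
(Dove, Hawk): Player A prefers Hawk (7 > -9); Player B prefers Dove (1 > -8) — not an equilibrium.
(Dove, Dove): Player A gets 1 ≥ -7 from Hawk, and Player B gets 1 ≥ -8 from Hawk — Nash equilibrium.

(Hawk, Hawk) and (Dove, Dove)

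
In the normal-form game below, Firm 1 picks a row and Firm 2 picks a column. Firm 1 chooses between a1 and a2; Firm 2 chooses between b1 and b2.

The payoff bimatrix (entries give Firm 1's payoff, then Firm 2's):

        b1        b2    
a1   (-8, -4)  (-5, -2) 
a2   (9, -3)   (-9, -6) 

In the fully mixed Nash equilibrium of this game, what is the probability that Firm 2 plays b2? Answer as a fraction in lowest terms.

Let q be the probability that Firm 2 plays b1. In a completely mixed equilibrium, Firm 1 must be indifferent between a1 and a2.
Firm 1's expected payoff from a1 is −8q − 5(1−q); from a2 it is 9q − 9(1−q).
Setting these equal: −3q − 5 = 18q − 9, so q = 4/21.
Therefore Firm 2 plays b2 with probability 1 − 4/21 = 17/21.

17/21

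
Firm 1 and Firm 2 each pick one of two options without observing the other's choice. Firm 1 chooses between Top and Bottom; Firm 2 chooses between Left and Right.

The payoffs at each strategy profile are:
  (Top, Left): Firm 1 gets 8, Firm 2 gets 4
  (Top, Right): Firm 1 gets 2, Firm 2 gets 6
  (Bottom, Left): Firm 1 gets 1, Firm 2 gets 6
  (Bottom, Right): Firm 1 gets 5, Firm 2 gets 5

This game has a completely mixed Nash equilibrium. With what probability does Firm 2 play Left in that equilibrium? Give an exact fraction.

3/10

Let y be the probability that Firm 2 plays Left. In a completely mixed equilibrium, Firm 1 must be indifferent between Top and Bottom.
Firm 1's expected payoff from Top is 8y + 2(1−y); from Bottom it is y + 5(1−y).
Setting these equal: 6y + 2 = −4y + 5, so y = 3/10.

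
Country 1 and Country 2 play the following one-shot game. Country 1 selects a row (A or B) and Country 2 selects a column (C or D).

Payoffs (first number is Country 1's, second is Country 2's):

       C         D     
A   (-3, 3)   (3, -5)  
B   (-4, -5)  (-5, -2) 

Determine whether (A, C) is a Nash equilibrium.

Yes

At (A, C), Country 1 earns -3; switching to B would give -4, so Country 1 has no profitable deviation.
Country 2 earns 3; switching to D would give -5, so Country 2 has no profitable deviation.
Neither player can gain by a unilateral deviation, so this profile is a Nash equilibrium.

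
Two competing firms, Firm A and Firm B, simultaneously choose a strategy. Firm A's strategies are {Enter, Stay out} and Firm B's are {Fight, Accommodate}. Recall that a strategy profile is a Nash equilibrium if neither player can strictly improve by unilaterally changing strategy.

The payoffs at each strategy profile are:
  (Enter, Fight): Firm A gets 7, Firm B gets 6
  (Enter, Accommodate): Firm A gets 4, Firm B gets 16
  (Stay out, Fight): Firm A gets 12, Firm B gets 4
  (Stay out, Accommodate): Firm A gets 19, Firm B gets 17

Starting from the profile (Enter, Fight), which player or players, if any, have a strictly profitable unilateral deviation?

Both

Firm A at (Enter, Fight) earns 7; deviating to Stay out yields 12 — a strict improvement.
Firm B earns 6; deviating to Accommodate yields 16 — a strict improvement.
Both Firm A and Firm B have strictly profitable deviations.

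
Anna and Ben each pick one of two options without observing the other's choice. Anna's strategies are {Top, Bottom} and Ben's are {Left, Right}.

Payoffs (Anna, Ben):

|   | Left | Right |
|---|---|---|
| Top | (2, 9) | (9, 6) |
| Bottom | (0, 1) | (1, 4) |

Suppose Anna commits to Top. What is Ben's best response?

Against Top, Ben earns 9 from Left and 6 from Right.
So Left is the best response.

Left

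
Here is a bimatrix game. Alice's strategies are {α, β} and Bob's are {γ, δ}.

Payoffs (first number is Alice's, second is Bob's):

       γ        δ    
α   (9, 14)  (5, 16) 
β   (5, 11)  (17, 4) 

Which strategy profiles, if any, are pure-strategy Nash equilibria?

(α, γ): Bob prefers δ (16 > 14) — not an equilibrium.
(α, δ): Alice prefers β (17 > 5) — not an equilibrium.
(β, γ): Alice prefers α (9 > 5) — not an equilibrium.
(β, δ): Bob prefers γ (11 > 4) — not an equilibrium.

none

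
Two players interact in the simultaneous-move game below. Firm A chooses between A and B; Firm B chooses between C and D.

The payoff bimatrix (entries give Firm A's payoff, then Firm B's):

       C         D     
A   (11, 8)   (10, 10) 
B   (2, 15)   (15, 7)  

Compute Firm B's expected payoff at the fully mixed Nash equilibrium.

First find p, the probability Firm A plays A, from Firm B's indifference between C and D: 8p + 15(1−p) = 10p + 7(1−p), giving p = 4/5.
Since Firm B is indifferent in equilibrium, Firm B's expected payoff equals the payoff from either column against (4/5, 1/5). Using C: 8(4/5) + 15(1/5) = 47/5.

47/5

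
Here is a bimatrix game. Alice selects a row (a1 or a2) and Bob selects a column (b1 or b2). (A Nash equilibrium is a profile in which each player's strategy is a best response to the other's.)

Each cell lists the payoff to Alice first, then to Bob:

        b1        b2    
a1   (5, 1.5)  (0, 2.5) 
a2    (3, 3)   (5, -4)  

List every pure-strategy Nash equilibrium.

(a1, b1): Bob prefers b2 (2.5 > 1.5) — not an equilibrium.
(a1, b2): Alice prefers a2 (5 > 0) — not an equilibrium.
(a2, b1): Alice prefers a1 (5 > 3) — not an equilibrium.
(a2, b2): Bob prefers b1 (3 > -4) — not an equilibrium.

none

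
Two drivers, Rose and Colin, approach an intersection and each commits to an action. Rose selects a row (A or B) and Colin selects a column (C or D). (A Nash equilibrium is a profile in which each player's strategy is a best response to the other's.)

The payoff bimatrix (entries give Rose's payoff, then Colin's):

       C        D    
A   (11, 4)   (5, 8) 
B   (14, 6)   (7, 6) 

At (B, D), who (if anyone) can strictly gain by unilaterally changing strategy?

Neither

Rose at (B, D) earns 7; deviating to A yields 5 — not better.
Colin earns 6; deviating to C yields 6 — not better.
Neither player can strictly improve; the profile is a Nash equilibrium.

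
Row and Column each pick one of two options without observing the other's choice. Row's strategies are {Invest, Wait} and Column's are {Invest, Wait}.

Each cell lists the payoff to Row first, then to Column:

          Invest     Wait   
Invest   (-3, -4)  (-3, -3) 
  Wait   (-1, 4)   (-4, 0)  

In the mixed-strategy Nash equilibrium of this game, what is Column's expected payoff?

First find x, the probability Row plays Invest, from Column's indifference between Invest and Wait: −4x + 4(1−x) = −3x, giving x = 4/5.
Since Column is indifferent in equilibrium, Column's expected payoff equals the payoff from either column against (4/5, 1/5). Using Invest: −4(4/5) + 4(1/5) = -12/5.

-12/5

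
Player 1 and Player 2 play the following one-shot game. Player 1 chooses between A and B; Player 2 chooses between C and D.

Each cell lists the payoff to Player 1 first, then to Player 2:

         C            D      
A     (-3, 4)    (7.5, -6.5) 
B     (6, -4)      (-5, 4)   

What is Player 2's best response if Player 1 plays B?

D

Against B, Player 2 earns -4 from C and 4 from D.
So D is the best response.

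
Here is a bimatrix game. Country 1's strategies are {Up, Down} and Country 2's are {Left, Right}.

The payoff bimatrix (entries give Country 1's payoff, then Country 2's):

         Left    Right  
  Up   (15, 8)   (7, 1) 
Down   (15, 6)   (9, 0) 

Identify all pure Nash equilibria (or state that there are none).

(Up, Left) and (Down, Left)

(Up, Left): Country 1 gets 15 ≥ 15 from Down, and Country 2 gets 8 ≥ 1 from Right — Nash equilibrium.
(Up, Right): Country 1 prefers Down (9 > 7); Country 2 prefers Left (8 > 1) — not an equilibrium.
(Down, Left): Country 1 gets 15 ≥ 15 from Up, and Country 2 gets 6 ≥ 0 from Right — Nash equilibrium.
(Down, Right): Country 2 prefers Left (6 > 0) — not an equilibrium.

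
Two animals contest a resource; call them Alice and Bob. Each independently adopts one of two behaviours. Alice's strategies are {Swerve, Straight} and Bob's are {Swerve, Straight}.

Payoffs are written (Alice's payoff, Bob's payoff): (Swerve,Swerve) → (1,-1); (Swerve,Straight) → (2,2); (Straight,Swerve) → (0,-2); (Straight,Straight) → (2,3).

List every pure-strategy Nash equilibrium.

(Swerve, Swerve): Bob prefers Straight (2 > -1) — not an equilibrium.
(Swerve, Straight): Alice gets 2 ≥ 2 from Straight, and Bob gets 2 ≥ -1 from Swerve — Nash equilibrium.
(Straight, Swerve): Alice prefers Swerve (1 > 0); Bob prefers Straight (3 > -2) — not an equilibrium.
(Straight, Straight): Alice gets 2 ≥ 2 from Swerve, and Bob gets 3 ≥ -2 from Swerve — Nash equilibrium.

(Swerve, Straight) and (Straight, Straight)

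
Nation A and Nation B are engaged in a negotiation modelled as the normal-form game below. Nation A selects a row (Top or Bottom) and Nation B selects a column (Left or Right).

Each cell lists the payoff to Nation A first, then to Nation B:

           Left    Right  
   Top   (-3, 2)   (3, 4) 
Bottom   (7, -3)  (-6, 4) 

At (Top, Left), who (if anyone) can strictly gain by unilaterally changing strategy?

Nation A at (Top, Left) earns -3; deviating to Bottom yields 7 — a strict improvement.
Nation B earns 2; deviating to Right yields 4 — a strict improvement.
Both Nation A and Nation B have strictly profitable deviations.

Both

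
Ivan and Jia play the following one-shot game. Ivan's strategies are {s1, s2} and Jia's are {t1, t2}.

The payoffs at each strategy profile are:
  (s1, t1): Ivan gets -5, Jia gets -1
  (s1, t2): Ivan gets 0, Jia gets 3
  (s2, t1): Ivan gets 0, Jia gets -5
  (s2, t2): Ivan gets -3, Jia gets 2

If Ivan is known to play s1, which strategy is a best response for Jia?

t2

Against s1, Jia earns -1 from t1 and 3 from t2.
So t2 is the best response.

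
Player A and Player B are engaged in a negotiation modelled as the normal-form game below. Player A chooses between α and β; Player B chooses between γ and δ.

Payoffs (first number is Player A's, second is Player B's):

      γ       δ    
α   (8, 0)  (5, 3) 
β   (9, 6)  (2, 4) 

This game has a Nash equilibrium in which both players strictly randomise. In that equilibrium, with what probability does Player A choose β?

Let r be the probability that Player A plays α. In a completely mixed equilibrium, Player B must be indifferent between γ and δ.
Player B's expected payoff from γ is 6(1−r); from δ it is 3r + 4(1−r).
Setting these equal: −6r + 6 = −r + 4, so r = 2/5.
Therefore Player A plays β with probability 1 − 2/5 = 3/5.

3/5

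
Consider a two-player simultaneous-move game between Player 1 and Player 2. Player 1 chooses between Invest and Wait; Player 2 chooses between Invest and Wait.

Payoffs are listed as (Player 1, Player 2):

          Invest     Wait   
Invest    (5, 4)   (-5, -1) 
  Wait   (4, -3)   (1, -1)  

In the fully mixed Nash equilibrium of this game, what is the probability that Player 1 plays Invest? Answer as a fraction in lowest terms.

2/7

Let p be the probability that Player 1 plays Invest. In a completely mixed equilibrium, Player 2 must be indifferent between Invest and Wait.
Player 2's expected payoff from Invest is 4p − 3(1−p); from Wait it is −p − (1−p).
Setting these equal: 7p − 3 = -1, so p = 2/7.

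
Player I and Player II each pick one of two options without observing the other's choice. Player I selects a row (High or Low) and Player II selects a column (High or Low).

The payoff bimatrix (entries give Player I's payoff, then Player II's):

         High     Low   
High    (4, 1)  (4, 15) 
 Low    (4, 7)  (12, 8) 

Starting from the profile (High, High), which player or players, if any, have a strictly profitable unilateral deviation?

Player I at (High, High) earns 4; deviating to Low yields 4 — not better.
Player II earns 1; deviating to Low yields 15 — a strict improvement.
Only Player II has a strictly profitable deviation.

Player II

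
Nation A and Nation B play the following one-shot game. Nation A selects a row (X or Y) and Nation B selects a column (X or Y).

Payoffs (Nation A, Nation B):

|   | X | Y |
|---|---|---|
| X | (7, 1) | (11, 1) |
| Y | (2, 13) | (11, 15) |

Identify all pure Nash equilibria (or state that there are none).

(X, X) and (X, Y) and (Y, Y)

(X, X): Nation A gets 7 ≥ 2 from Y, and Nation B gets 1 ≥ 1 from Y — Nash equilibrium.
(X, Y): Nation A gets 11 ≥ 11 from Y, and Nation B gets 1 ≥ 1 from X — Nash equilibrium.
(Y, X): Nation A prefers X (7 > 2); Nation B prefers Y (15 > 13) — not an equilibrium.
(Y, Y): Nation A gets 11 ≥ 11 from X, and Nation B gets 15 ≥ 13 from X — Nash equilibrium.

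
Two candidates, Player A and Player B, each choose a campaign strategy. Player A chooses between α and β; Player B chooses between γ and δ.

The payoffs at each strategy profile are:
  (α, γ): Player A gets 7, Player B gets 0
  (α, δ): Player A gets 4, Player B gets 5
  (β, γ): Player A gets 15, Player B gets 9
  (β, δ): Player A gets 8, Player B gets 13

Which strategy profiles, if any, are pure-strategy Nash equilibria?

(β, δ)

(α, γ): Player A prefers β (15 > 7); Player B prefers δ (5 > 0) — not an equilibrium.
(α, δ): Player A prefers β (8 > 4) — not an equilibrium.
(β, γ): Player B prefers δ (13 > 9) — not an equilibrium.
(β, δ): Player A gets 8 ≥ 4 from α, and Player B gets 13 ≥ 9 from γ — Nash equilibrium.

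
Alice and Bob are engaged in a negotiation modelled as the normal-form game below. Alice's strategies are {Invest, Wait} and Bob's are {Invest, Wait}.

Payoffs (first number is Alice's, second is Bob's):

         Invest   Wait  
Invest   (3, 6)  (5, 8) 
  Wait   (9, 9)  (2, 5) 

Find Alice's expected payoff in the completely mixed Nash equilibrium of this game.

First find y, the probability Bob plays Invest, from Alice's indifference between Invest and Wait: 3y + 5(1−y) = 9y + 2(1−y), giving y = 1/3.
Since Alice is indifferent in equilibrium, Alice's expected payoff equals the payoff from either row against (1/3, 2/3). Using Invest: 3(1/3) + 5(2/3) = 13/3.

13/3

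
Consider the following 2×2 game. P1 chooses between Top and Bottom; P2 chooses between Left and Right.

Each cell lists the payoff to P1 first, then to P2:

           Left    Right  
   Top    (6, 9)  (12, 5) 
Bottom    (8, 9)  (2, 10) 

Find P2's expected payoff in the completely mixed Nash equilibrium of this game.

First find p, the probability P1 plays Top, from P2's indifference between Left and Right: 9p + 9(1−p) = 5p + 10(1−p), giving p = 1/5.
Since P2 is indifferent in equilibrium, P2's expected payoff equals the payoff from either column against (1/5, 4/5). Using Left: 9(1/5) + 9(4/5) = 9.

9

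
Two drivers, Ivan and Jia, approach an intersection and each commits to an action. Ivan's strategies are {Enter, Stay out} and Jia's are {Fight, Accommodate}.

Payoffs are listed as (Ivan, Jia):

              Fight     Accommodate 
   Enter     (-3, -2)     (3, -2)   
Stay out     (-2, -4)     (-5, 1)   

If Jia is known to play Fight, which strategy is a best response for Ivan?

Against Fight, Ivan earns -3 from Enter and -2 from Stay out.
So Stay out is the best response.

Stay out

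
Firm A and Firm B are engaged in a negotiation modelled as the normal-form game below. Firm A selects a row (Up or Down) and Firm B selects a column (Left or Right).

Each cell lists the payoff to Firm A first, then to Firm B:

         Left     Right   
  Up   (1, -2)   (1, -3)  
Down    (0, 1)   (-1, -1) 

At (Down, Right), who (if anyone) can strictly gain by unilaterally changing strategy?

Both

Firm A at (Down, Right) earns -1; deviating to Up yields 1 — a strict improvement.
Firm B earns -1; deviating to Left yields 1 — a strict improvement.
Both Firm A and Firm B have strictly profitable deviations.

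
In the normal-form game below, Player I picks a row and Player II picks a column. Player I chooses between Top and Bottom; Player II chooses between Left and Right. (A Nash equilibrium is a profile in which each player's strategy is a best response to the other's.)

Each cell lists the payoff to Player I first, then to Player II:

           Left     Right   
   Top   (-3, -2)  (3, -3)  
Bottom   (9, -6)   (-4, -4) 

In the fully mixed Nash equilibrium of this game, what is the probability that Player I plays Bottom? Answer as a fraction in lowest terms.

Let x be the probability that Player I plays Top. In a completely mixed equilibrium, Player II must be indifferent between Left and Right.
Player II's expected payoff from Left is −2x − 6(1−x); from Right it is −3x − 4(1−x).
Setting these equal: 4x − 6 = x − 4, so x = 2/3.
Therefore Player I plays Bottom with probability 1 − 2/3 = 1/3.

1/3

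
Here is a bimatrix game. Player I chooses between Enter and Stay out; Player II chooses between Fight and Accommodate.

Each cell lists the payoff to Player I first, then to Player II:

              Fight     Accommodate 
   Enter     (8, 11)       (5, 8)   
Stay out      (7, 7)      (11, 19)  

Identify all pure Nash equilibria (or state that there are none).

(Enter, Fight): Player I gets 8 ≥ 7 from Stay out, and Player II gets 11 ≥ 8 from Accommodate — Nash equilibrium.
(Enter, Accommodate): Player I prefers Stay out (11 > 5); Player II prefers Fight (11 > 8) — not an equilibrium.
(Stay out, Fight): Player I prefers Enter (8 > 7); Player II prefers Accommodate (19 > 7) — not an equilibrium.
(Stay out, Accommodate): Player I gets 11 ≥ 5 from Enter, and Player II gets 19 ≥ 7 from Fight — Nash equilibrium.

(Enter, Fight) and (Stay out, Accommodate)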